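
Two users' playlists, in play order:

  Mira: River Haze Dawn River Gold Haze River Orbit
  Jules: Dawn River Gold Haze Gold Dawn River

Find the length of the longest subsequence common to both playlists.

5

Taking Dawn (Mira #3, Jules #1), then River (Mira #4, Jules #2), then Gold (Mira #5, Jules #3), then Haze (Mira #6, Jules #4), then River (Mira #7, Jules #7) gives a common subsequence of length 5. dp[8][7] = 5 confirms this is the maximum.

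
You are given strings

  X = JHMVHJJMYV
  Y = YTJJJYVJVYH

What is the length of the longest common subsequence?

Let dp[i][j] be the LCS length of the first i characters of X and the first j characters of Y. dp[i][j] = dp[i-1][j-1]+1 when the i-th and j-th characters match, else max(dp[i-1][j], dp[i][j-1]).
    ·  Y  T  J  J  J  Y  V  J  V  Y  H
 ·  0  0  0  0  0  0  0  0  0  0  0  0
 J  0  0  0  1  1  1  1  1  1  1  1  1
 H  0  0  0  1  1  1  1  1  1  1  1  2
 M  0  0  0  1  1  1  1  1  1  1  1  2
 V  0  0  0  1  1  1  1  2  2  2  2  2
 H  0  0  0  1  1  1  1  2  2  2  2  3
 J  0  0  0  1  2  2  2  2  3  3  3  3
 J  0  0  0  1  2  3  3  3  3  3  3  3
 M  0  0  0  1  2  3  3  3  3  3  3  3
 Y  0  1  1  1  2  3  4  4  4  4  4  4
 V  0  1  1  1  2  3  4  5  5  5  5  5
dp[10][11] = 5. One LCS (by backtracking along matches): JJJYV.

5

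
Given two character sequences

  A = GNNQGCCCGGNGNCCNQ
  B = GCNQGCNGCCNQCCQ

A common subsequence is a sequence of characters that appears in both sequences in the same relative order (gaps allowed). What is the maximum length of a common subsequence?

11

Taking G [1,1], then N [3,3], then Q [4,4], then G [5,5], then C [6,6], then C [7,9], then C [8,10], then N [11,11], then C [14,13], then C [15,14], then Q [17,15] gives a common subsequence of length 11. dp[17][15] = 11 confirms this is the maximum.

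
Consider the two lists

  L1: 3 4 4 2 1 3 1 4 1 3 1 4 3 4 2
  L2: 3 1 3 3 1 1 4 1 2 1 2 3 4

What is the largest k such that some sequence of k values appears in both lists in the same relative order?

One common subsequence of length 9: 3 (L1 #1, L2 #1), 1 (L1 #5, L2 #2), 3 (L1 #6, L2 #4), 1 (L1 #7, L2 #6), 4 (L1 #8, L2 #7), 1 (L1 #9, L2 #8), 1 (L1 #11, L2 #10), 3 (L1 #13, L2 #12), 4 (L1 #14, L2 #13). The LCS DP gives dp[15][13] = 9, so this is optimal.

9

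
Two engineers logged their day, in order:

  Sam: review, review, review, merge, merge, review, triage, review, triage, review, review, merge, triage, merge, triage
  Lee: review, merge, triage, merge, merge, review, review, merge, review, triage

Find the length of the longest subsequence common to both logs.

Taking review (Sam #1, Lee #1), then merge (Sam #4, Lee #4), then merge (Sam #5, Lee #5), then review (Sam #6, Lee #6), then review (Sam #8, Lee #7), then review (Sam #11, Lee #9), then triage (Sam #15, Lee #10) gives a common subsequence of length 7. Since dp[15][10] = 7, nothing longer is possible.

7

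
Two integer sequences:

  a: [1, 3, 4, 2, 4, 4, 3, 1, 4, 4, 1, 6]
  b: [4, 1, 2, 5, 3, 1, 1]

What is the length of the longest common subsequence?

One common subsequence of length 5: 1 [1,2], then 2 [4,3], then 3 [7,5], then 1 [8,6], then 1 [11,7]. Since dp[12][7] = 5, nothing longer is possible.

5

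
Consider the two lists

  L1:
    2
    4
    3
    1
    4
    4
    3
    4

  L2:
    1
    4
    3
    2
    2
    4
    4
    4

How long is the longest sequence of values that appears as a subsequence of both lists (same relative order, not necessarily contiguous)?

5

Match 4 at L1[2]=L2[2], 3 at L1[3]=L2[3], 4 at L1[5]=L2[6], 4 at L1[6]=L2[7], 4 at L1[8]=L2[8] — 5 values in the same relative order in both, and the DP table's final entry dp[8][8] is also 5, so no common subsequence is longer.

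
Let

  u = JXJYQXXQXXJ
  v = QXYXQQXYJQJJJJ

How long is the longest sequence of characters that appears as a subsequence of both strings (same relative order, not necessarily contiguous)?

Taking X (u #2, v #2), Y (u #4, v #3), Q (u #5, v #6), X (u #6, v #7), Q (u #8, v #10), J (u #11, v #14) gives a common subsequence of length 6. dp[11][14] = 6 confirms this is the maximum.

6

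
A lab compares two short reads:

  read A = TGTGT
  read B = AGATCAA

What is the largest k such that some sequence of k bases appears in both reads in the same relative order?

2

One common subsequence of length 2: G at read A[2]=read B[2]; then T at read A[3]=read B[4]. The LCS DP gives dp[5][7] = 2, so this is optimal.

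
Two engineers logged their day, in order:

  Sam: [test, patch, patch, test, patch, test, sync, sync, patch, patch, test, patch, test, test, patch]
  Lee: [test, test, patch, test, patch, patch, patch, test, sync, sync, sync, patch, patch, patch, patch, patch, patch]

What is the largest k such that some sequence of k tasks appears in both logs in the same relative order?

One common subsequence of length 11: test at Sam[1]=Lee[4] → patch at Sam[2]=Lee[5] → patch at Sam[3]=Lee[6] → patch at Sam[5]=Lee[7] → test at Sam[6]=Lee[8] → sync at Sam[7]=Lee[10] → sync at Sam[8]=Lee[11] → patch at Sam[9]=Lee[14] → patch at Sam[10]=Lee[15] → patch at Sam[12]=Lee[16] → patch at Sam[15]=Lee[17]. Since dp[15][17] = 11, nothing longer is possible.

11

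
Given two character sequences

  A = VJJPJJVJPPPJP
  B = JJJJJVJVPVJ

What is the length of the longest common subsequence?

8

Let dp[i][j] be the LCS length of the first i characters of A and the first j characters of B. dp[i][j] = dp[i-1][j-1]+1 when the i-th and j-th characters match, else max(dp[i-1][j], dp[i][j-1]).
    ·  J  J  J  J  J  V  J  V  P  V  J
 ·  0  0  0  0  0  0  0  0  0  0  0  0
 V  0  0  0  0  0  0  1  1  1  1  1  1
 J  0  1  1  1  1  1  1  2  2  2  2  2
 J  0  1  2  2  2  2  2  2  2  2  2  3
 P  0  1  2  2  2  2  2  2  2  3  3  3
 J  0  1  2  3  3  3  3  3  3  3  3  4
 J  0  1  2  3  4  4  4  4  4  4  4  4
 V  0  1  2  3  4  4  5  5  5  5  5  5
 J  0  1  2  3  4  5  5  6  6  6  6  6
 P  0  1  2  3  4  5  5  6  6  7  7  7
 P  0  1  2  3  4  5  5  6  6  7  7  7
 P  0  1  2  3  4  5  5  6  6  7  7  7
 J  0  1  2  3  4  5  5  6  6  7  7  8
 P  0  1  2  3  4  5  5  6  6  7  7  8
dp[13][11] = 8. One LCS (by backtracking along matches): JJJJVJPJ.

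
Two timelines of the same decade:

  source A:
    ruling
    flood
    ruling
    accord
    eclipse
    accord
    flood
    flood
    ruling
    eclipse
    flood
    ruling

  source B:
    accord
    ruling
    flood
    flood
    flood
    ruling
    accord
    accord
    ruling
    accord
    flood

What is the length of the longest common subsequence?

7

One common subsequence of length 7: ruling at source A[1]=source B[2]; then flood at source A[2]=source B[5]; then ruling at source A[3]=source B[6]; then accord at source A[4]=source B[7]; then accord at source A[6]=source B[8]; then ruling at source A[9]=source B[9]; then flood at source A[11]=source B[11]. Since dp[12][11] = 7, nothing longer is possible.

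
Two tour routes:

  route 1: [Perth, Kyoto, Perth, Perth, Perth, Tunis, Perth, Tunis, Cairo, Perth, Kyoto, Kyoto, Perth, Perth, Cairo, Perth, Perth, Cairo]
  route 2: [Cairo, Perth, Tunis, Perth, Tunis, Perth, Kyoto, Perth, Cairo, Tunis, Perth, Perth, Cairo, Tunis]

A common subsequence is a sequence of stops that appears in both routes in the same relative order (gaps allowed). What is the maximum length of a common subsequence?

11

Taking Perth [5,2], Tunis [6,3], Perth [7,4], Tunis [8,5], Perth [10,6], Kyoto [12,7], Perth [14,8], Cairo [15,9], Perth [16,11], Perth [17,12], Cairo [18,13] gives a common subsequence of length 11. dp[18][14] = 11 confirms this is the maximum.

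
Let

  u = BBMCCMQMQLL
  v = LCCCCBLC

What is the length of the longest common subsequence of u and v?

3

Pick C at u[4]=v[4], C at u[5]=v[5], L at u[10]=v[7]; all 3 characters appear in both, in order. Since dp[11][8] = 3, nothing longer is possible.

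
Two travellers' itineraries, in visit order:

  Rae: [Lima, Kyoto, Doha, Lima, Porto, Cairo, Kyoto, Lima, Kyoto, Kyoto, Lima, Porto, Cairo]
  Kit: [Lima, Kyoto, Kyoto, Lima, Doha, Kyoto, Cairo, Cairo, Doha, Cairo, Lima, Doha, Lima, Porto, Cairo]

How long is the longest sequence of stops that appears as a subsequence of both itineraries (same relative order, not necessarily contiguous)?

Match Lima (Rae #1, Kit #4) → Kyoto (Rae #2, Kit #6) → Doha (Rae #3, Kit #9) → Cairo (Rae #6, Kit #10) → Lima (Rae #8, Kit #11) → Lima (Rae #11, Kit #13) → Porto (Rae #12, Kit #14) → Cairo (Rae #13, Kit #15) — 8 stops in the same relative order in both. dp[13][15] = 8 confirms this is the maximum.

8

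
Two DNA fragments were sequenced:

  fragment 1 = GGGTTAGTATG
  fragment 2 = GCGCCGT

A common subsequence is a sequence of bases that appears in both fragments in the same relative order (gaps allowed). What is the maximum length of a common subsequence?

4

Let dp[i][j] be the LCS length of the first i bases of fragment 1 and the first j bases of fragment 2. dp[i][j] = dp[i-1][j-1]+1 when the i-th and j-th bases match, else max(dp[i-1][j], dp[i][j-1]).
    ·  G  C  G  C  C  G  T
 ·  0  0  0  0  0  0  0  0
 G  0  1  1  1  1  1  1  1
 G  0  1  1  2  2  2  2  2
 G  0  1  1  2  2  2  3  3
 T  0  1  1  2  2  2  3  4
 T  0  1  1  2  2  2  3  4
 A  0  1  1  2  2  2  3  4
 G  0  1  1  2  2  2  3  4
 T  0  1  1  2  2  2  3  4
 A  0  1  1  2  2  2  3  4
 T  0  1  1  2  2  2  3  4
 G  0  1  1  2  2  2  3  4
dp[11][7] = 4. One LCS (by backtracking along matches): GGGT.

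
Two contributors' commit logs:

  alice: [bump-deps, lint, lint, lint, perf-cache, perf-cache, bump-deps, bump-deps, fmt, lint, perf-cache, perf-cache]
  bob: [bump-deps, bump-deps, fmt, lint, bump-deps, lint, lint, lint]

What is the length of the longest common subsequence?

One common subsequence of length 5: bump-deps [1,2]; then lint [2,4]; then lint [3,6]; then lint [4,7]; then lint [10,8]. The LCS DP gives dp[12][8] = 5, so this is optimal.

5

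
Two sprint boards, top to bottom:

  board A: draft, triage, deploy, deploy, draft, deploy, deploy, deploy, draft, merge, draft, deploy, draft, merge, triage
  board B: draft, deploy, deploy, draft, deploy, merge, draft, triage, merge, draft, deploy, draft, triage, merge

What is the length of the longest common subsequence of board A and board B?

11

Match draft (board A #1, board B #1), then deploy (board A #3, board B #2), then deploy (board A #4, board B #3), then draft (board A #5, board B #4), then deploy (board A #6, board B #5), then draft (board A #9, board B #7), then merge (board A #10, board B #9), then draft (board A #11, board B #10), then deploy (board A #12, board B #11), then draft (board A #13, board B #12), then merge (board A #14, board B #14) — 11 tasks in the same relative order in both. dp[15][14] = 11 confirms this is the maximum.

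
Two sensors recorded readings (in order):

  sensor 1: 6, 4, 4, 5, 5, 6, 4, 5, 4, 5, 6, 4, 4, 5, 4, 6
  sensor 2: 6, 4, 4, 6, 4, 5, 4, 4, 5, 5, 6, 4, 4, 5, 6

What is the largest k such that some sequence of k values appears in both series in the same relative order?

13

Pick 6 at sensor 1[1]=sensor 2[1]; then 4 at sensor 1[2]=sensor 2[2]; then 4 at sensor 1[3]=sensor 2[3]; then 6 at sensor 1[6]=sensor 2[4]; then 4 at sensor 1[7]=sensor 2[5]; then 5 at sensor 1[8]=sensor 2[6]; then 4 at sensor 1[9]=sensor 2[8]; then 5 at sensor 1[10]=sensor 2[10]; then 6 at sensor 1[11]=sensor 2[11]; then 4 at sensor 1[12]=sensor 2[12]; then 4 at sensor 1[13]=sensor 2[13]; then 5 at sensor 1[14]=sensor 2[14]; then 6 at sensor 1[16]=sensor 2[15]; all 13 values appear in both, in order, and the DP table's final entry dp[16][15] is also 13, so no common subsequence is longer.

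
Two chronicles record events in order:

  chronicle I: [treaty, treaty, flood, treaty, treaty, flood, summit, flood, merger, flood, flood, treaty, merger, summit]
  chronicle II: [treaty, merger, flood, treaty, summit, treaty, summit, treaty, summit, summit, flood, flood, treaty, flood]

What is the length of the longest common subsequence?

One common subsequence of length 8: treaty [1,1], treaty [2,4], treaty [4,6], treaty [5,8], summit [7,10], flood [8,11], flood [10,12], flood [11,14]. The LCS DP gives dp[14][14] = 8, so this is optimal.

8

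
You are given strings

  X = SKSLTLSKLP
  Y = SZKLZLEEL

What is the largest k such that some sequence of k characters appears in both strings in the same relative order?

5

Taking S at X[1]=Y[1]; then K at X[2]=Y[3]; then L at X[4]=Y[4]; then L at X[6]=Y[6]; then L at X[9]=Y[9] gives a common subsequence of length 5, and the DP table's final entry dp[10][9] is also 5, so no common subsequence is longer.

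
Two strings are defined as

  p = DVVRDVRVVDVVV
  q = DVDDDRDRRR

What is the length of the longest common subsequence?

Pick D (p #1, q #1), then V (p #2, q #2), then R (p #4, q #6), then D (p #5, q #7), then R (p #7, q #10); all 5 characters appear in both, in order. dp[13][10] = 5 confirms this is the maximum.

5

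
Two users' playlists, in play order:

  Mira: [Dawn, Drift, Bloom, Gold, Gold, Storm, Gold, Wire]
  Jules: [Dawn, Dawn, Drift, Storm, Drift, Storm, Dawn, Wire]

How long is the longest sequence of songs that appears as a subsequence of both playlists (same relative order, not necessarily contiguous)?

Pick Dawn (Mira #1, Jules #2); then Drift (Mira #2, Jules #5); then Storm (Mira #6, Jules #6); then Wire (Mira #8, Jules #8); all 4 songs appear in both, in order, and the DP table's final entry dp[8][8] is also 4, so no common subsequence is longer.

4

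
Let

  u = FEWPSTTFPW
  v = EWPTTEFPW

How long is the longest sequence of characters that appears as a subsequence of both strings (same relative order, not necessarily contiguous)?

Let dp[i][j] be the LCS length of the first i characters of u and the first j characters of v. dp[i][j] = dp[i-1][j-1]+1 when the i-th and j-th characters match, else max(dp[i-1][j], dp[i][j-1]).
    ·  E  W  P  T  T  E  F  P  W
 ·  0  0  0  0  0  0  0  0  0  0
 F  0  0  0  0  0  0  0  1  1  1
 E  0  1  1  1  1  1  1  1  1  1
 W  0  1  2  2  2  2  2  2  2  2
 P  0  1  2  3  3  3  3  3  3  3
 S  0  1  2  3  3  3  3  3  3  3
 T  0  1  2  3  4  4  4  4  4  4
 T  0  1  2  3  4  5  5  5  5  5
 F  0  1  2  3  4  5  5  6  6  6
 P  0  1  2  3  4  5  5  6  7  7
 W  0  1  2  3  4  5  5  6  7  8
dp[10][9] = 8. One LCS (by backtracking along matches): EWPTTFPW.

8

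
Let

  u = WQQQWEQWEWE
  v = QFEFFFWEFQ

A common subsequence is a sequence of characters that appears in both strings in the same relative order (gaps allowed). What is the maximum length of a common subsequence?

One common subsequence of length 4: Q at u[2]=v[1], then W at u[5]=v[7], then E at u[6]=v[8], then Q at u[7]=v[10], and the DP table's final entry dp[11][10] is also 4, so no common subsequence is longer.

4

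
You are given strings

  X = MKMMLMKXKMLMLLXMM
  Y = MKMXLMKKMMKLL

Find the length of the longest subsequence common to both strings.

One common subsequence of length 11: M at X[1]=Y[1] → K at X[2]=Y[2] → M at X[3]=Y[3] → L at X[5]=Y[5] → M at X[6]=Y[6] → K at X[7]=Y[7] → K at X[9]=Y[8] → M at X[10]=Y[9] → M at X[12]=Y[10] → L at X[13]=Y[12] → L at X[14]=Y[13]. Since dp[17][13] = 11, nothing longer is possible.

11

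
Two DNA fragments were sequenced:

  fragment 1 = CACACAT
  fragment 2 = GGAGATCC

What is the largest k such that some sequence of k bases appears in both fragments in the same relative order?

Let dp[i][j] be the LCS length of the first i bases of fragment 1 and the first j bases of fragment 2. dp[i][j] = dp[i-1][j-1]+1 when the i-th and j-th bases match, else max(dp[i-1][j], dp[i][j-1]).
    ·  G  G  A  G  A  T  C  C
 ·  0  0  0  0  0  0  0  0  0
 C  0  0  0  0  0  0  0  1  1
 A  0  0  0  1  1  1  1  1  1
 C  0  0  0  1  1  1  1  2  2
 A  0  0  0  1  1  2  2  2  2
 C  0  0  0  1  1  2  2  3  3
 A  0  0  0  1  1  2  2  3  3
 T  0  0  0  1  1  2  3  3  3
dp[7][8] = 3. One LCS (by backtracking along matches): ACC.

3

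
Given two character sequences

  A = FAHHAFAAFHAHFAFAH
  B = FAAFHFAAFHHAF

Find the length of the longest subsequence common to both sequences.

11

Pick F [1,1], A [2,3], H [4,5], F [6,6], A [7,7], A [8,8], F [9,9], H [10,10], H [12,11], A [14,12], F [15,13]; all 11 characters appear in both, in order. dp[17][13] = 11 confirms this is the maximum.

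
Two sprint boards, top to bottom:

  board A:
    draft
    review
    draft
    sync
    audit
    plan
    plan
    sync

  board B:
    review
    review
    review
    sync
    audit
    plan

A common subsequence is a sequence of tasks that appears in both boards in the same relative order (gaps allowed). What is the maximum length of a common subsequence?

Match review [2,3], sync [4,4], audit [5,5], plan [7,6] — 4 tasks in the same relative order in both. dp[8][6] = 4 confirms this is the maximum.

4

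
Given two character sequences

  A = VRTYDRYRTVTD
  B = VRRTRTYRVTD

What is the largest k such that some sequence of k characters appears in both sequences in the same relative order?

9

Match V at A[1]=B[1], then R at A[2]=B[3], then T at A[3]=B[4], then R at A[6]=B[5], then Y at A[7]=B[7], then R at A[8]=B[8], then V at A[10]=B[9], then T at A[11]=B[10], then D at A[12]=B[11] — 9 characters in the same relative order in both. The LCS DP gives dp[12][11] = 9, so this is optimal.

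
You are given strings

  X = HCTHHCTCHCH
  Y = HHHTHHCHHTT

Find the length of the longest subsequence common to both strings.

Pick H (X #1, Y #3); then T (X #3, Y #4); then H (X #4, Y #5); then H (X #5, Y #6); then C (X #8, Y #7); then H (X #9, Y #8); then H (X #11, Y #9); all 7 characters appear in both, in order, and the DP table's final entry dp[11][11] is also 7, so no common subsequence is longer.

7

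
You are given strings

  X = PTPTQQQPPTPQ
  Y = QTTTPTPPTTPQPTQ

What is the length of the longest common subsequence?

8

One common subsequence of length 8: P at X[1]=Y[5], T at X[2]=Y[6], P at X[3]=Y[8], T at X[4]=Y[10], Q at X[7]=Y[12], P at X[9]=Y[13], T at X[10]=Y[14], Q at X[12]=Y[15]. The LCS DP gives dp[12][15] = 8, so this is optimal.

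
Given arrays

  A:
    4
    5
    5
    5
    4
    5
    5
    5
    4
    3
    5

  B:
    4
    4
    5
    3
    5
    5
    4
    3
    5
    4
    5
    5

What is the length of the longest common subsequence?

8

Taking 4 (A #1, B #2) → 5 (A #2, B #3) → 5 (A #3, B #5) → 5 (A #4, B #6) → 4 (A #5, B #7) → 5 (A #6, B #9) → 5 (A #8, B #11) → 5 (A #11, B #12) gives a common subsequence of length 8. dp[11][12] = 8 confirms this is the maximum.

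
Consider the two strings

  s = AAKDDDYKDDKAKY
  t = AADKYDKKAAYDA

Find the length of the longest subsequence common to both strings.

8

Taking A [1,1]; then A [2,2]; then K [3,4]; then D [6,6]; then K [8,7]; then K [11,8]; then A [12,10]; then Y [14,11] gives a common subsequence of length 8. The LCS DP gives dp[14][13] = 8, so this is optimal.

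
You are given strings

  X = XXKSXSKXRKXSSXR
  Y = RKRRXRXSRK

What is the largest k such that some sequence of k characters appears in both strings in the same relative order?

Pick K [3,2], X [8,5], R [9,6], X [11,7], S [13,8], R [15,9]; all 6 characters appear in both, in order. Since dp[15][10] = 6, nothing longer is possible.

6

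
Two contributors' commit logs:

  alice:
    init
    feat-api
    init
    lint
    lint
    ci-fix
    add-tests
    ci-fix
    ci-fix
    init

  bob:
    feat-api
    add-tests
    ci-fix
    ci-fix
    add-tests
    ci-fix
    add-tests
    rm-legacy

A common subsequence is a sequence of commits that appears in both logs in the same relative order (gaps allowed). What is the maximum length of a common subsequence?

Taking feat-api (alice #2, bob #1) → ci-fix (alice #6, bob #4) → add-tests (alice #7, bob #5) → ci-fix (alice #8, bob #6) gives a common subsequence of length 4. The LCS DP gives dp[10][8] = 4, so this is optimal.

4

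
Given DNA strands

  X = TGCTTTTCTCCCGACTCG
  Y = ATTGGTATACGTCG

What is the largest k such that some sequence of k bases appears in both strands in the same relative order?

One common subsequence of length 9: T [1,3]; then G [2,5]; then T [4,6]; then T [5,8]; then C [12,10]; then G [13,11]; then T [16,12]; then C [17,13]; then G [18,14]. dp[18][14] = 9 confirms this is the maximum.

9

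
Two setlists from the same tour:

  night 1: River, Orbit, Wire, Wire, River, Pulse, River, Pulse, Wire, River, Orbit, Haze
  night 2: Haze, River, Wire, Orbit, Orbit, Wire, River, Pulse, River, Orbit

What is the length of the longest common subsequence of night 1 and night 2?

7

Match River at night 1[1]=night 2[2], Orbit at night 1[2]=night 2[5], Wire at night 1[4]=night 2[6], River at night 1[7]=night 2[7], Pulse at night 1[8]=night 2[8], River at night 1[10]=night 2[9], Orbit at night 1[11]=night 2[10] — 7 songs in the same relative order in both, and the DP table's final entry dp[12][10] is also 7, so no common subsequence is longer.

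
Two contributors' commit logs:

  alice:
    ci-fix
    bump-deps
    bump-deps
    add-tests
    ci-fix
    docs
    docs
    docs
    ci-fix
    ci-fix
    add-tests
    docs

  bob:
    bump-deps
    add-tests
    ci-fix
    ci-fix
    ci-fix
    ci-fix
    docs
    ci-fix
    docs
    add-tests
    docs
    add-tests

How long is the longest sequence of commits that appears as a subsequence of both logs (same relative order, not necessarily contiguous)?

Match bump-deps [3,1] → add-tests [4,2] → ci-fix [5,6] → docs [6,7] → docs [7,9] → docs [8,11] → add-tests [11,12] — 7 commits in the same relative order in both. dp[12][12] = 7 confirms this is the maximum.

7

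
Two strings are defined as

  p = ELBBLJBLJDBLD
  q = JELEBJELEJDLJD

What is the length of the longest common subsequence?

Taking E at p[1]=q[2], L at p[2]=q[3], B at p[4]=q[5], J at p[6]=q[6], L at p[8]=q[8], J at p[9]=q[10], D at p[10]=q[11], L at p[12]=q[12], D at p[13]=q[14] gives a common subsequence of length 9. The LCS DP gives dp[13][14] = 9, so this is optimal.

9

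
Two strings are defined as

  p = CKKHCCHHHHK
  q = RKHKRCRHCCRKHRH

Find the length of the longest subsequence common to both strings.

7

Pick K at p[2]=q[2], K at p[3]=q[4], H at p[4]=q[8], C at p[5]=q[9], C at p[6]=q[10], H at p[7]=q[13], H at p[10]=q[15]; all 7 characters appear in both, in order. The LCS DP gives dp[11][15] = 7, so this is optimal.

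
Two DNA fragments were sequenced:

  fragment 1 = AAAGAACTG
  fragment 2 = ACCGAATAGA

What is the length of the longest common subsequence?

Let dp[i][j] be the LCS length of the first i bases of fragment 1 and the first j bases of fragment 2. dp[i][j] = dp[i-1][j-1]+1 when the i-th and j-th bases match, else max(dp[i-1][j], dp[i][j-1]).
    ·  A  C  C  G  A  A  T  A  G  A
 ·  0  0  0  0  0  0  0  0  0  0  0
 A  0  1  1  1  1  1  1  1  1  1  1
 A  0  1  1  1  1  2  2  2  2  2  2
 A  0  1  1  1  1  2  3  3  3  3  3
 G  0  1  1  1  2  2  3  3  3  4  4
 A  0  1  1  1  2  3  3  3  4  4  5
 A  0  1  1  1  2  3  4  4  4  4  5
 C  0  1  2  2  2  3  4  4  4  4  5
 T  0  1  2  2  2  3  4  5  5  5  5
 G  0  1  2  2  3  3  4  5  5  6  6
dp[9][10] = 6. One LCS (by backtracking along matches): AGAATG.

6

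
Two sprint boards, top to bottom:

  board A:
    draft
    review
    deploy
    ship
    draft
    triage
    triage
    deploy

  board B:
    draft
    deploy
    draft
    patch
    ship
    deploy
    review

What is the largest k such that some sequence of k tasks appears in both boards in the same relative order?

Taking draft [1,1] → deploy [3,2] → ship [4,5] → deploy [8,6] gives a common subsequence of length 4. Since dp[8][7] = 4, nothing longer is possible.

4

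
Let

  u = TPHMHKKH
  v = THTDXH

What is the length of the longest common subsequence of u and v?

3

Taking T at u[1]=v[1], H at u[3]=v[2], H at u[8]=v[6] gives a common subsequence of length 3. dp[8][6] = 3 confirms this is the maximum.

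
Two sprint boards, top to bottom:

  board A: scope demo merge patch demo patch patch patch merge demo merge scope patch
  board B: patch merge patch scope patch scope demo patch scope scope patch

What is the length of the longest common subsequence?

Match scope at board A[1]=board B[4] → patch at board A[4]=board B[5] → demo at board A[5]=board B[7] → patch at board A[6]=board B[8] → scope at board A[12]=board B[10] → patch at board A[13]=board B[11] — 6 tasks in the same relative order in both. Since dp[13][11] = 6, nothing longer is possible.

6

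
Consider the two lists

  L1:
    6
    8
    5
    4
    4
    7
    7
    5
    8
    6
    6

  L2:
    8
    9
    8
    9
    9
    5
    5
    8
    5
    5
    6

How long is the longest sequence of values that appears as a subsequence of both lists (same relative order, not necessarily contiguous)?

Let dp[i][j] be the LCS length of the first i values of L1 and the first j values of L2. dp[i][j] = dp[i-1][j-1]+1 when the i-th and j-th values match, else max(dp[i-1][j], dp[i][j-1]).
    ·  8  9  8  9  9  5  5  8  5  5  6
 ·  0  0  0  0  0  0  0  0  0  0  0  0
 6  0  0  0  0  0  0  0  0  0  0  0  1
 8  0  1  1  1  1  1  1  1  1  1  1  1
 5  0  1  1  1  1  1  2  2  2  2  2  2
 4  0  1  1  1  1  1  2  2  2  2  2  2
 4  0  1  1  1  1  1  2  2  2  2  2  2
 7  0  1  1  1  1  1  2  2  2  2  2  2
 7  0  1  1  1  1  1  2  2  2  2  2  2
 5  0  1  1  1  1  1  2  3  3  3  3  3
 8  0  1  1  2  2  2  2  3  4  4  4  4
 6  0  1  1  2  2  2  2  3  4  4  4  5
 6  0  1  1  2  2  2  2  3  4  4  4  5
dp[11][11] = 5. One LCS (by backtracking along matches): 8, 5, 5, 8, 6.

5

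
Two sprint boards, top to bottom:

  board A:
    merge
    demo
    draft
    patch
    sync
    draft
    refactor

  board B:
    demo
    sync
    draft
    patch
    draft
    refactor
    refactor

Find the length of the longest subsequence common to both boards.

5

Taking demo at board A[2]=board B[1] → draft at board A[3]=board B[3] → patch at board A[4]=board B[4] → draft at board A[6]=board B[5] → refactor at board A[7]=board B[7] gives a common subsequence of length 5. dp[7][7] = 5 confirms this is the maximum.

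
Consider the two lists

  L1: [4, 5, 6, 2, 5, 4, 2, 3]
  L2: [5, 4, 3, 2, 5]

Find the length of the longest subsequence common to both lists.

Pick 4 [1,2] → 2 [4,4] → 5 [5,5]; all 3 values appear in both, in order, and the DP table's final entry dp[8][5] is also 3, so no common subsequence is longer.

3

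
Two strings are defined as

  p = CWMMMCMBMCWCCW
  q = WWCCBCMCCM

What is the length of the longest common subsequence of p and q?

One common subsequence of length 6: C (p #1, q #3); then C (p #6, q #4); then B (p #8, q #5); then M (p #9, q #7); then C (p #10, q #8); then C (p #12, q #9). dp[14][10] = 6 confirms this is the maximum.

6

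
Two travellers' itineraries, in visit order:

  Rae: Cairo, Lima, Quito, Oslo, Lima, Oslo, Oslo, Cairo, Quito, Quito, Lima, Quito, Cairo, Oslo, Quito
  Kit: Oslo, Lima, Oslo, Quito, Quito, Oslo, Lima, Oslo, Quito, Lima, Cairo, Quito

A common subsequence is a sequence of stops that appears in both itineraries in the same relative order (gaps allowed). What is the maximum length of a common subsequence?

Match Lima (Rae #2, Kit #2), Quito (Rae #3, Kit #5), Oslo (Rae #4, Kit #6), Lima (Rae #5, Kit #7), Oslo (Rae #7, Kit #8), Quito (Rae #10, Kit #9), Lima (Rae #11, Kit #10), Cairo (Rae #13, Kit #11), Quito (Rae #15, Kit #12) — 9 stops in the same relative order in both, and the DP table's final entry dp[15][12] is also 9, so no common subsequence is longer.

9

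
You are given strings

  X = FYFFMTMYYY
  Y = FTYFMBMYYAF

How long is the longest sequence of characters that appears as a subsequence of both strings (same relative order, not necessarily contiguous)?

7

Let dp[i][j] be the LCS length of the first i characters of X and the first j characters of Y. dp[i][j] = dp[i-1][j-1]+1 when the i-th and j-th characters match, else max(dp[i-1][j], dp[i][j-1]).
    ·  F  T  Y  F  M  B  M  Y  Y  A  F
 ·  0  0  0  0  0  0  0  0  0  0  0  0
 F  0  1  1  1  1  1  1  1  1  1  1  1
 Y  0  1  1  2  2  2  2  2  2  2  2  2
 F  0  1  1  2  3  3  3  3  3  3  3  3
 F  0  1  1  2  3  3  3  3  3  3  3  4
 M  0  1  1  2  3  4  4  4  4  4  4  4
 T  0  1  2  2  3  4  4  4  4  4  4  4
 M  0  1  2  2  3  4  4  5  5  5  5  5
 Y  0  1  2  3  3  4  4  5  6  6  6  6
 Y  0  1  2  3  3  4  4  5  6  7  7  7
 Y  0  1  2  3  3  4  4  5  6  7  7  7
dp[10][11] = 7. One LCS (by backtracking along matches): FYFMMYY.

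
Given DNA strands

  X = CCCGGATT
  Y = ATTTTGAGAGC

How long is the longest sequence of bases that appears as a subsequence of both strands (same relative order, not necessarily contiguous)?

Let dp[i][j] be the LCS length of the first i bases of X and the first j bases of Y. dp[i][j] = dp[i-1][j-1]+1 when the i-th and j-th bases match, else max(dp[i-1][j], dp[i][j-1]).
    ·  A  T  T  T  T  G  A  G  A  G  C
 ·  0  0  0  0  0  0  0  0  0  0  0  0
 C  0  0  0  0  0  0  0  0  0  0  0  1
 C  0  0  0  0  0  0  0  0  0  0  0  1
 C  0  0  0  0  0  0  0  0  0  0  0  1
 G  0  0  0  0  0  0  1  1  1  1  1  1
 G  0  0  0  0  0  0  1  1  2  2  2  2
 A  0  1  1  1  1  1  1  2  2  3  3  3
 T  0  1  2  2  2  2  2  2  2  3  3  3
 T  0  1  2  3  3  3  3  3  3  3  3  3
dp[8][11] = 3. One LCS (by backtracking along matches): GGA.

3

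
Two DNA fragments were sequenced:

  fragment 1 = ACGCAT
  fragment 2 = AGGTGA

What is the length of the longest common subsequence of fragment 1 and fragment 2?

One common subsequence of length 3: A (fragment 1 #1, fragment 2 #1) → G (fragment 1 #3, fragment 2 #5) → A (fragment 1 #5, fragment 2 #6), and the DP table's final entry dp[6][6] is also 3, so no common subsequence is longer.

3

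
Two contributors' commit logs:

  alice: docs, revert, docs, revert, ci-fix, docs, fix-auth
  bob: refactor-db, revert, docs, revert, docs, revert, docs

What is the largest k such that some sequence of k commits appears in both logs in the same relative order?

Pick docs at alice[1]=bob[3]; then revert at alice[2]=bob[4]; then docs at alice[3]=bob[5]; then revert at alice[4]=bob[6]; then docs at alice[6]=bob[7]; all 5 commits appear in both, in order. The LCS DP gives dp[7][7] = 5, so this is optimal.

5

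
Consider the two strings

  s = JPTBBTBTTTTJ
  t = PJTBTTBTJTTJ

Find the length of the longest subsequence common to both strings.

9

Taking J at s[1]=t[2] → T at s[3]=t[3] → B at s[4]=t[4] → T at s[6]=t[6] → B at s[7]=t[7] → T at s[8]=t[8] → T at s[10]=t[10] → T at s[11]=t[11] → J at s[12]=t[12] gives a common subsequence of length 9. The LCS DP gives dp[12][12] = 9, so this is optimal.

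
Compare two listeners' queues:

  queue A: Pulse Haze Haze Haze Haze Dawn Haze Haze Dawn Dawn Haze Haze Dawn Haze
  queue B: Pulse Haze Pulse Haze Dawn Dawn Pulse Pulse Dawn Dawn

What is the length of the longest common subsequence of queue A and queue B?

Match Pulse at queue A[1]=queue B[1], then Haze at queue A[2]=queue B[2], then Haze at queue A[5]=queue B[4], then Dawn at queue A[6]=queue B[5], then Dawn at queue A[9]=queue B[6], then Dawn at queue A[10]=queue B[9], then Dawn at queue A[13]=queue B[10] — 7 songs in the same relative order in both. dp[14][10] = 7 confirms this is the maximum.

7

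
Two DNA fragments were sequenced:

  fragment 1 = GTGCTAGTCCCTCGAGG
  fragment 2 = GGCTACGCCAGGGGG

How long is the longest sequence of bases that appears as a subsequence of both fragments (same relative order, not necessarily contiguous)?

Taking G [1,1] → G [3,2] → C [4,3] → T [5,4] → A [6,5] → G [7,7] → C [9,8] → C [10,9] → G [14,13] → G [16,14] → G [17,15] gives a common subsequence of length 11. Since dp[17][15] = 11, nothing longer is possible.

11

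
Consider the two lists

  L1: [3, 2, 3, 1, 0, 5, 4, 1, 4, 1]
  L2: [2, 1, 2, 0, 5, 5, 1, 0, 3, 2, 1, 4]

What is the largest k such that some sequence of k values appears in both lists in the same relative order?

6

One common subsequence of length 6: 2 (L1 #2, L2 #1), then 1 (L1 #4, L2 #2), then 0 (L1 #5, L2 #4), then 5 (L1 #6, L2 #6), then 1 (L1 #8, L2 #11), then 4 (L1 #9, L2 #12). The LCS DP gives dp[10][12] = 6, so this is optimal.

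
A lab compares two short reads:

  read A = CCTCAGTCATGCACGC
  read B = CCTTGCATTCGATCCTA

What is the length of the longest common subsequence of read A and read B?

11

Match C [1,1] → C [2,2] → T [3,4] → C [4,6] → A [5,7] → T [7,9] → C [8,10] → A [9,12] → T [10,13] → C [12,15] → A [13,17] — 11 bases in the same relative order in both. The LCS DP gives dp[16][17] = 11, so this is optimal.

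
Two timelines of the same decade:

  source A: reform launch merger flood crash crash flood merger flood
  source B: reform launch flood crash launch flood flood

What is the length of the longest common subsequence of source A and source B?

One common subsequence of length 6: reform [1,1], launch [2,2], flood [4,3], crash [5,4], flood [7,6], flood [9,7]. The LCS DP gives dp[9][7] = 6, so this is optimal.

6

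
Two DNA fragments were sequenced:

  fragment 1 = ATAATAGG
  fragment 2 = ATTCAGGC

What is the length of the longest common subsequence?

6

Match A (fragment 1 #1, fragment 2 #1), T (fragment 1 #2, fragment 2 #2), T (fragment 1 #5, fragment 2 #3), A (fragment 1 #6, fragment 2 #5), G (fragment 1 #7, fragment 2 #6), G (fragment 1 #8, fragment 2 #7) — 6 bases in the same relative order in both. dp[8][8] = 6 confirms this is the maximum.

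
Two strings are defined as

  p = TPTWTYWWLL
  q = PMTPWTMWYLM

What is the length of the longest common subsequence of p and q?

6

One common subsequence of length 6: T (p #1, q #3); then P (p #2, q #4); then T (p #3, q #6); then W (p #4, q #8); then Y (p #6, q #9); then L (p #9, q #10). The LCS DP gives dp[10][11] = 6, so this is optimal.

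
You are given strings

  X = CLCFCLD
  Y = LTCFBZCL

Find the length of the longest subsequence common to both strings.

Let dp[i][j] be the LCS length of the first i characters of X and the first j characters of Y. dp[i][j] = dp[i-1][j-1]+1 when the i-th and j-th characters match, else max(dp[i-1][j], dp[i][j-1]).
    ·  L  T  C  F  B  Z  C  L
 ·  0  0  0  0  0  0  0  0  0
 C  0  0  0  1  1  1  1  1  1
 L  0  1  1  1  1  1  1  1  2
 C  0  1  1  2  2  2  2  2  2
 F  0  1  1  2  3  3  3  3  3
 C  0  1  1  2  3  3  3  4  4
 L  0  1  1  2  3  3  3  4  5
 D  0  1  1  2  3  3  3  4  5
dp[7][8] = 5. One LCS (by backtracking along matches): LCFCL.

5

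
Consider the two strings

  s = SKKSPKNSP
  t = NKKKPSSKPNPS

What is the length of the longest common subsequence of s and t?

Let dp[i][j] be the LCS length of the first i characters of s and the first j characters of t. dp[i][j] = dp[i-1][j-1]+1 when the i-th and j-th characters match, else max(dp[i-1][j], dp[i][j-1]).
    ·  N  K  K  K  P  S  S  K  P  N  P  S
 ·  0  0  0  0  0  0  0  0  0  0  0  0  0
 S  0  0  0  0  0  0  1  1  1  1  1  1  1
 K  0  0  1  1  1  1  1  1  2  2  2  2  2
 K  0  0  1  2  2  2  2  2  2  2  2  2  2
 S  0  0  1  2  2  2  3  3  3  3  3  3  3
 P  0  0  1  2  2  3  3  3  3  4  4  4  4
 K  0  0  1  2  3  3  3  3  4  4  4  4  4
 N  0  1  1  2  3  3  3  3  4  4  5  5  5
 S  0  1  1  2  3  3  4  4  4  4  5  5  6
 P  0  1  1  2  3  4  4  4  4  5  5  6  6
dp[9][12] = 6. One LCS (by backtracking along matches): KKSPNS.

6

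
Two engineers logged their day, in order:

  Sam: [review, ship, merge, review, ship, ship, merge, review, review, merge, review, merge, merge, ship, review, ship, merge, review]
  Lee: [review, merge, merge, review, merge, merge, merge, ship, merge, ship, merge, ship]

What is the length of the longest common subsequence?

10

Match review (Sam #1, Lee #1) → merge (Sam #3, Lee #2) → merge (Sam #7, Lee #3) → review (Sam #9, Lee #4) → merge (Sam #10, Lee #5) → merge (Sam #12, Lee #6) → merge (Sam #13, Lee #7) → ship (Sam #14, Lee #8) → ship (Sam #16, Lee #10) → merge (Sam #17, Lee #11) — 10 tasks in the same relative order in both, and the DP table's final entry dp[18][12] is also 10, so no common subsequence is longer.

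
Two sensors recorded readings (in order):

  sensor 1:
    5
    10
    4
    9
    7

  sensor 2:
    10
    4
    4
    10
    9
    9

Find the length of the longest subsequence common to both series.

3

Pick 10 [2,1] → 4 [3,3] → 9 [4,6]; all 3 values appear in both, in order, and the DP table's final entry dp[5][6] is also 3, so no common subsequence is longer.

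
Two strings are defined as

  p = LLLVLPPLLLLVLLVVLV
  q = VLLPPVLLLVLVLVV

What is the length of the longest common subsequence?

12

One common subsequence of length 12: L [3,2]; then L [5,3]; then P [6,4]; then P [7,5]; then L [8,7]; then L [9,8]; then L [10,9]; then L [11,11]; then V [12,12]; then L [14,13]; then V [16,14]; then V [18,15], and the DP table's final entry dp[18][15] is also 12, so no common subsequence is longer.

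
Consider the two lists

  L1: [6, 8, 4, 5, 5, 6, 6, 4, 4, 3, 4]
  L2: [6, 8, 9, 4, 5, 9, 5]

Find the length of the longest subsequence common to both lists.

5

Let dp[i][j] be the LCS length of the first i values of L1 and the first j values of L2. dp[i][j] = dp[i-1][j-1]+1 when the i-th and j-th values match, else max(dp[i-1][j], dp[i][j-1]).
    ·  6  8  9  4  5  9  5
 ·  0  0  0  0  0  0  0  0
 6  0  1  1  1  1  1  1  1
 8  0  1  2  2  2  2  2  2
 4  0  1  2  2  3  3  3  3
 5  0  1  2  2  3  4  4  4
 5  0  1  2  2  3  4  4  5
 6  0  1  2  2  3  4  4  5
 6  0  1  2  2  3  4  4  5
 4  0  1  2  2  3  4  4  5
 4  0  1  2  2  3  4  4  5
 3  0  1  2  2  3  4  4  5
 4  0  1  2  2  3  4  4  5
dp[11][7] = 5. One LCS (by backtracking along matches): 6, 8, 4, 5, 5.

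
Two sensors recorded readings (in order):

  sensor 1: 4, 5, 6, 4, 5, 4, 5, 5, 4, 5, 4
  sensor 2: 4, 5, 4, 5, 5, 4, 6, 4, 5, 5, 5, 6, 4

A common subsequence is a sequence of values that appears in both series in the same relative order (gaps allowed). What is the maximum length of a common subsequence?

9

Let dp[i][j] be the LCS length of the first i values of sensor 1 and the first j values of sensor 2. dp[i][j] = dp[i-1][j-1]+1 when the i-th and j-th values match, else max(dp[i-1][j], dp[i][j-1]).
    ·  4  5  4  5  5  4  6  4  5  5  5  6  4
 ·  0  0  0  0  0  0  0  0  0  0  0  0  0  0
 4  0  1  1  1  1  1  1  1  1  1  1  1  1  1
 5  0  1  2  2  2  2  2  2  2  2  2  2  2  2
 6  0  1  2  2  2  2  2  3  3  3  3  3  3  3
 4  0  1  2  3  3  3  3  3  4  4  4  4  4  4
 5  0  1  2  3  4  4  4  4  4  5  5  5  5  5
 4  0  1  2  3  4  4  5  5  5  5  5  5  5  6
 5  0  1  2  3  4  5  5  5  5  6  6  6  6  6
 5  0  1  2  3  4  5  5  5  5  6  7  7  7  7
 4  0  1  2  3  4  5  6  6  6  6  7  7  7  8
 5  0  1  2  3  4  5  6  6  6  7  7  8  8  8
 4  0  1  2  3  4  5  6  6  7  7  7  8  8  9
dp[11][13] = 9. One LCS (by backtracking along matches): 4, 5, 4, 5, 4, 5, 5, 5, 4.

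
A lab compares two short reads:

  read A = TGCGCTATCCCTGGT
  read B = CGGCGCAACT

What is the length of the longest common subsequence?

One common subsequence of length 7: G at read A[2]=read B[3], then C at read A[3]=read B[4], then G at read A[4]=read B[5], then C at read A[5]=read B[6], then A at read A[7]=read B[8], then C at read A[11]=read B[9], then T at read A[15]=read B[10]. The LCS DP gives dp[15][10] = 7, so this is optimal.

7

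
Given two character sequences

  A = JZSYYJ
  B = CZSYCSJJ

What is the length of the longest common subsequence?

4

Let dp[i][j] be the LCS length of the first i characters of A and the first j characters of B. dp[i][j] = dp[i-1][j-1]+1 when the i-th and j-th characters match, else max(dp[i-1][j], dp[i][j-1]).
    ·  C  Z  S  Y  C  S  J  J
 ·  0  0  0  0  0  0  0  0  0
 J  0  0  0  0  0  0  0  1  1
 Z  0  0  1  1  1  1  1  1  1
 S  0  0  1  2  2  2  2  2  2
 Y  0  0  1  2  3  3  3  3  3
 Y  0  0  1  2  3  3  3  3  3
 J  0  0  1  2  3  3  3  4  4
dp[6][8] = 4. One LCS (by backtracking along matches): ZSYJ.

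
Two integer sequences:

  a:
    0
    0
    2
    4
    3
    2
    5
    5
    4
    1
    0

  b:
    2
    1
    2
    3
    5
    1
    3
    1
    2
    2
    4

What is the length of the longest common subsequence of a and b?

4

Match 2 (a #3, b #3) → 3 (a #5, b #7) → 2 (a #6, b #10) → 4 (a #9, b #11) — 4 values in the same relative order in both. Since dp[11][11] = 4, nothing longer is possible.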